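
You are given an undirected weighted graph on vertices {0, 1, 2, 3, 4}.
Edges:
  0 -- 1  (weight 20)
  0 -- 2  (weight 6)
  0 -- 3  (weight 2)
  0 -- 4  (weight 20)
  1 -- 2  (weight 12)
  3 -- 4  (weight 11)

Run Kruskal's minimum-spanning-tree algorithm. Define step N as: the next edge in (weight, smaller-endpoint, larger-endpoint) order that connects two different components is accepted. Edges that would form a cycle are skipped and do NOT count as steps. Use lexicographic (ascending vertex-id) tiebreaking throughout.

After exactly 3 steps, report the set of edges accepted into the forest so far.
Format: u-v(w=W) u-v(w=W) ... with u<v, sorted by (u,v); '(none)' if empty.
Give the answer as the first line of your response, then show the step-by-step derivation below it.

0-2(w=6) 0-3(w=2) 3-4(w=11)

step 1: add edge 0-3 (w=2); MST = {0-3(w=2)}
step 2: add edge 0-2 (w=6); MST = {0-2(w=6) 0-3(w=2)}
step 3: add edge 3-4 (w=11); MST = {0-2(w=6) 0-3(w=2) 3-4(w=11)}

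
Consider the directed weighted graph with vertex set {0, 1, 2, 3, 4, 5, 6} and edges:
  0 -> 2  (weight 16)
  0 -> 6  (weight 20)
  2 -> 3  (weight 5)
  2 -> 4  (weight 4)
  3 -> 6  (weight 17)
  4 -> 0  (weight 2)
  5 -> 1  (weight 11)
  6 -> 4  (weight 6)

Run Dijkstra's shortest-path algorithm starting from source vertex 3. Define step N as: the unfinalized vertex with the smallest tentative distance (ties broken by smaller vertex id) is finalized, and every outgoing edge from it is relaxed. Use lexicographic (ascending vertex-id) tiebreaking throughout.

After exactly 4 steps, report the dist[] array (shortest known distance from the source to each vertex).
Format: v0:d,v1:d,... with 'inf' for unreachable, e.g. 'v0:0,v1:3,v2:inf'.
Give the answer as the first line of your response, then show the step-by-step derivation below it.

v0:25,v1:inf,v2:41,v3:0,v4:23,v5:inf,v6:17

step 1: dist = v0:inf,v1:inf,v2:inf,v3:0,v4:inf,v5:inf,v6:17
step 2: dist = v0:inf,v1:inf,v2:inf,v3:0,v4:23,v5:inf,v6:17
step 3: dist = v0:25,v1:inf,v2:inf,v3:0,v4:23,v5:inf,v6:17
step 4: dist = v0:25,v1:inf,v2:41,v3:0,v4:23,v5:inf,v6:17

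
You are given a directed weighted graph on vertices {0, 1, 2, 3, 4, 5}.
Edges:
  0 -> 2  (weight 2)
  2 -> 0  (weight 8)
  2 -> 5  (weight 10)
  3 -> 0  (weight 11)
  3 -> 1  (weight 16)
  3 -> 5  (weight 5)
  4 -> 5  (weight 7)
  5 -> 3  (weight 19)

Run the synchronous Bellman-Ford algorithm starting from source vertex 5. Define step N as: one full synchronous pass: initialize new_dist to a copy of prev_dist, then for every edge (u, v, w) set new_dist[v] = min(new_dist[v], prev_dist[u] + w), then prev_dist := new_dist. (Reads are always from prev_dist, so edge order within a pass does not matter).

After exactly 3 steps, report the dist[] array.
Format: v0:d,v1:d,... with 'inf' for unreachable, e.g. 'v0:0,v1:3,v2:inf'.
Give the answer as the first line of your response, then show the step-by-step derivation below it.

v0:30,v1:35,v2:32,v3:19,v4:inf,v5:0

step 1: dist = v0:inf,v1:inf,v2:inf,v3:19,v4:inf,v5:0
step 2: dist = v0:30,v1:35,v2:inf,v3:19,v4:inf,v5:0
step 3: dist = v0:30,v1:35,v2:32,v3:19,v4:inf,v5:0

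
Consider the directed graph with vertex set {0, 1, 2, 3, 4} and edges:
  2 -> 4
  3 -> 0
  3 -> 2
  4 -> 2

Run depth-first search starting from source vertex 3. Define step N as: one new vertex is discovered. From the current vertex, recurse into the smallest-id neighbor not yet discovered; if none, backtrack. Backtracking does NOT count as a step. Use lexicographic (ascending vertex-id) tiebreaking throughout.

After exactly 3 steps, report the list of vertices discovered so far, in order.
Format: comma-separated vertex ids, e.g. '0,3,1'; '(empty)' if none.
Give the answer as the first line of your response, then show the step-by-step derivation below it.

3,0,2

step 1: discover 3; path=3; order=3
step 2: discover 0; path=3>0; order=3,0
step 3: discover 2; path=3>2; order=3,0,2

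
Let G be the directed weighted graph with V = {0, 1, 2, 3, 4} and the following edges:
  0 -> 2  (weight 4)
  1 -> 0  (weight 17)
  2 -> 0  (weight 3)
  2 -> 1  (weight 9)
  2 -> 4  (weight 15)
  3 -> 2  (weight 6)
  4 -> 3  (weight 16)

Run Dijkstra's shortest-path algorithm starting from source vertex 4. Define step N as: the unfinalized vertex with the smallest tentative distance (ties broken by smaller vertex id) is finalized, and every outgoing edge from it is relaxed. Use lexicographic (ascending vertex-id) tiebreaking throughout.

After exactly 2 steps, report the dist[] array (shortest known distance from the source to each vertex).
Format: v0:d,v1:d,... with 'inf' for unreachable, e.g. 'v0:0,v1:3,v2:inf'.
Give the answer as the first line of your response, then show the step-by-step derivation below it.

v0:inf,v1:inf,v2:22,v3:16,v4:0

step 1: dist = v0:inf,v1:inf,v2:inf,v3:16,v4:0
step 2: dist = v0:inf,v1:inf,v2:22,v3:16,v4:0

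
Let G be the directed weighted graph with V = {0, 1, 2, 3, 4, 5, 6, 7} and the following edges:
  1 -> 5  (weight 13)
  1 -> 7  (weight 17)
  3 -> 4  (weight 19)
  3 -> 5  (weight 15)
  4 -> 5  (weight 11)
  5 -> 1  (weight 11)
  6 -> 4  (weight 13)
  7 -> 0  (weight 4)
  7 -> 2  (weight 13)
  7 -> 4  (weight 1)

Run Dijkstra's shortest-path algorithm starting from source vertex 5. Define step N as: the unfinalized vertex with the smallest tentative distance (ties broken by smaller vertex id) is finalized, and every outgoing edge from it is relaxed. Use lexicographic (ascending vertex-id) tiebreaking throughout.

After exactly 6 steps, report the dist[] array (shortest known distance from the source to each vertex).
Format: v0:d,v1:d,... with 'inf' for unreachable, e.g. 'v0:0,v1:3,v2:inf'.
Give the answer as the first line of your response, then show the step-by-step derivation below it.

v0:32,v1:11,v2:41,v3:inf,v4:29,v5:0,v6:inf,v7:28

step 1: dist = v0:inf,v1:11,v2:inf,v3:inf,v4:inf,v5:0,v6:inf,v7:inf
step 2: dist = v0:inf,v1:11,v2:inf,v3:inf,v4:inf,v5:0,v6:inf,v7:28
step 3: dist = v0:32,v1:11,v2:41,v3:inf,v4:29,v5:0,v6:inf,v7:28
step 4: dist = v0:32,v1:11,v2:41,v3:inf,v4:29,v5:0,v6:inf,v7:28
step 5: dist = v0:32,v1:11,v2:41,v3:inf,v4:29,v5:0,v6:inf,v7:28
step 6: dist = v0:32,v1:11,v2:41,v3:inf,v4:29,v5:0,v6:inf,v7:28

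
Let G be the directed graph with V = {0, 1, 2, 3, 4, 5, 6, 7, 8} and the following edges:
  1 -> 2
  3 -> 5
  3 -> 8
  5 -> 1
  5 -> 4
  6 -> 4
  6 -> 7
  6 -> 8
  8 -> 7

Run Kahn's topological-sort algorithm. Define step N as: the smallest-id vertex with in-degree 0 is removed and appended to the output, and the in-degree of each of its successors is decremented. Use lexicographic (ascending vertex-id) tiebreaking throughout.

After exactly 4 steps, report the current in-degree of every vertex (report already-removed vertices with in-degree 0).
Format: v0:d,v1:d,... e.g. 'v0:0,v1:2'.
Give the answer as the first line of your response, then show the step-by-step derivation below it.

v0:0,v1:0,v2:0,v3:0,v4:1,v5:0,v6:0,v7:2,v8:1

step 1: output 0; order=[0]; indeg=(0,1,1,0,2,1,0,2,2)
step 2: output 3; order=[0,3]; indeg=(0,1,1,0,2,0,0,2,1)
step 3: output 5; order=[0,3,5]; indeg=(0,0,1,0,1,0,0,2,1)
step 4: output 1; order=[0,3,5,1]; indeg=(0,0,0,0,1,0,0,2,1)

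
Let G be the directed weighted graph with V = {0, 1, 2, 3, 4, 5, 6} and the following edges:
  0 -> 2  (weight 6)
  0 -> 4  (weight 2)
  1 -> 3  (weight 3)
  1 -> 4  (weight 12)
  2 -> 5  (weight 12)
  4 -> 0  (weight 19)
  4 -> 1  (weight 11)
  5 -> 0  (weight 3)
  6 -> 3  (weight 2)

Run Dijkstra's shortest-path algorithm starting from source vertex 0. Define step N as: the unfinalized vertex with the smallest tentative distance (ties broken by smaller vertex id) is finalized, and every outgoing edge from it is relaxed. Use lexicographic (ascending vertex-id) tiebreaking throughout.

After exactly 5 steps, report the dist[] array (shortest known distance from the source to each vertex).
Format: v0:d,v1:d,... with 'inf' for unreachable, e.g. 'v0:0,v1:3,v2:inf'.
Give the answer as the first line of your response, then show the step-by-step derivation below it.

v0:0,v1:13,v2:6,v3:16,v4:2,v5:18,v6:inf

step 1: dist = v0:0,v1:inf,v2:6,v3:inf,v4:2,v5:inf,v6:inf
step 2: dist = v0:0,v1:13,v2:6,v3:inf,v4:2,v5:inf,v6:inf
step 3: dist = v0:0,v1:13,v2:6,v3:inf,v4:2,v5:18,v6:inf
step 4: dist = v0:0,v1:13,v2:6,v3:16,v4:2,v5:18,v6:inf
step 5: dist = v0:0,v1:13,v2:6,v3:16,v4:2,v5:18,v6:inf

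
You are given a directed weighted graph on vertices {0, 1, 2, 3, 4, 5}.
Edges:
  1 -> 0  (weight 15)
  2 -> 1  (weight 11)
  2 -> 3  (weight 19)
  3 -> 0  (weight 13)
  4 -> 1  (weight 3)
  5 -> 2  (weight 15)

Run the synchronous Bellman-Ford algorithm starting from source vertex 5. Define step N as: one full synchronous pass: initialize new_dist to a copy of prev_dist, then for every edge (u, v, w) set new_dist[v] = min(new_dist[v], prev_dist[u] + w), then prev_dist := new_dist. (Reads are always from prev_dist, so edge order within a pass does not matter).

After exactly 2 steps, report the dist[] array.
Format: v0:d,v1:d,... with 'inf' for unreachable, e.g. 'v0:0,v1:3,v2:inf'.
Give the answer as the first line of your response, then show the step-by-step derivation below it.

v0:inf,v1:26,v2:15,v3:34,v4:inf,v5:0

step 1: dist = v0:inf,v1:inf,v2:15,v3:inf,v4:inf,v5:0
step 2: dist = v0:inf,v1:26,v2:15,v3:34,v4:inf,v5:0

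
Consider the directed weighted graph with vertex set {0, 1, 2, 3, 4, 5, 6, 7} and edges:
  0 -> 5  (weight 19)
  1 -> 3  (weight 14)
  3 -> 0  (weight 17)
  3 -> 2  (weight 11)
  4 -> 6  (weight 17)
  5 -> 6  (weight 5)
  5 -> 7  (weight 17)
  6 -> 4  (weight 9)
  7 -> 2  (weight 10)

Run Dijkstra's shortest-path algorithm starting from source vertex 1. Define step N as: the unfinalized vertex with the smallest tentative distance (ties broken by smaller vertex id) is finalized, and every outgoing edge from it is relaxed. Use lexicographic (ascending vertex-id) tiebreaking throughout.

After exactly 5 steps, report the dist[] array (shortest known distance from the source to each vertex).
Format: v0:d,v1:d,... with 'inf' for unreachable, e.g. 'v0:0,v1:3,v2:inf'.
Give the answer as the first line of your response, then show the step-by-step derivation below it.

v0:31,v1:0,v2:25,v3:14,v4:inf,v5:50,v6:55,v7:67

step 1: dist = v0:inf,v1:0,v2:inf,v3:14,v4:inf,v5:inf,v6:inf,v7:inf
step 2: dist = v0:31,v1:0,v2:25,v3:14,v4:inf,v5:inf,v6:inf,v7:inf
step 3: dist = v0:31,v1:0,v2:25,v3:14,v4:inf,v5:inf,v6:inf,v7:inf
step 4: dist = v0:31,v1:0,v2:25,v3:14,v4:inf,v5:50,v6:inf,v7:inf
step 5: dist = v0:31,v1:0,v2:25,v3:14,v4:inf,v5:50,v6:55,v7:67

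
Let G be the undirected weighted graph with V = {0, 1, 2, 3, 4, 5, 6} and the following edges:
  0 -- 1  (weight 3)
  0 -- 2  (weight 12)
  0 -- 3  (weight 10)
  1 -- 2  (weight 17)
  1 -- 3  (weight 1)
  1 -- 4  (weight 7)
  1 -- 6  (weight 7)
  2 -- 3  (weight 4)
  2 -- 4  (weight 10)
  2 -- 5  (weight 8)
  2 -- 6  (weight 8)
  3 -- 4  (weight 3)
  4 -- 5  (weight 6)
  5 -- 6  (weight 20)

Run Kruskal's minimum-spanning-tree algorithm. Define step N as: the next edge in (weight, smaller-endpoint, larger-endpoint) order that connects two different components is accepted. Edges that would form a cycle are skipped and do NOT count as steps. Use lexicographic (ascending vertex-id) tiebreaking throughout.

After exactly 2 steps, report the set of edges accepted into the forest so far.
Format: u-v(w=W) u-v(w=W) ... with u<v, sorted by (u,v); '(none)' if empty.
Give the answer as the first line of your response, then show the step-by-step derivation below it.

0-1(w=3) 1-3(w=1)

step 1: add edge 1-3 (w=1); MST = {1-3(w=1)}
step 2: add edge 0-1 (w=3); MST = {0-1(w=3) 1-3(w=1)}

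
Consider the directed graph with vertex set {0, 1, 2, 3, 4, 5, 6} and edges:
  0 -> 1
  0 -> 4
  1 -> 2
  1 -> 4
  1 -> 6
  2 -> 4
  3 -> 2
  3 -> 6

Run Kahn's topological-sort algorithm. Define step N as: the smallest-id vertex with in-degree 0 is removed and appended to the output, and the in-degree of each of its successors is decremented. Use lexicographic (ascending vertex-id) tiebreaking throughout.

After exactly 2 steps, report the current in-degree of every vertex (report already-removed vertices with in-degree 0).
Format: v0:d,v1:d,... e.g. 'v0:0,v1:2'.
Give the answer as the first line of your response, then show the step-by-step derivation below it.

v0:0,v1:0,v2:1,v3:0,v4:1,v5:0,v6:1

step 1: output 0; order=[0]; indeg=(0,0,2,0,2,0,2)
step 2: output 1; order=[0,1]; indeg=(0,0,1,0,1,0,1)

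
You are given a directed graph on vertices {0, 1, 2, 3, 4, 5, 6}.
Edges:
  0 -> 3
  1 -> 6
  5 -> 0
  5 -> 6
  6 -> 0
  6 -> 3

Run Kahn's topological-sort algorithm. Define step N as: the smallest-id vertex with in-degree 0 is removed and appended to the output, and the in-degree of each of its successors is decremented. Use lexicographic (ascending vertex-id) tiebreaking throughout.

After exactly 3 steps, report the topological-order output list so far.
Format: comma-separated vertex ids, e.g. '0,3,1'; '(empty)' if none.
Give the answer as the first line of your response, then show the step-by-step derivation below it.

1,2,4

step 1: output 1; order=[1]; indeg=(2,0,0,2,0,0,1)
step 2: output 2; order=[1,2]; indeg=(2,0,0,2,0,0,1)
step 3: output 4; order=[1,2,4]; indeg=(2,0,0,2,0,0,1)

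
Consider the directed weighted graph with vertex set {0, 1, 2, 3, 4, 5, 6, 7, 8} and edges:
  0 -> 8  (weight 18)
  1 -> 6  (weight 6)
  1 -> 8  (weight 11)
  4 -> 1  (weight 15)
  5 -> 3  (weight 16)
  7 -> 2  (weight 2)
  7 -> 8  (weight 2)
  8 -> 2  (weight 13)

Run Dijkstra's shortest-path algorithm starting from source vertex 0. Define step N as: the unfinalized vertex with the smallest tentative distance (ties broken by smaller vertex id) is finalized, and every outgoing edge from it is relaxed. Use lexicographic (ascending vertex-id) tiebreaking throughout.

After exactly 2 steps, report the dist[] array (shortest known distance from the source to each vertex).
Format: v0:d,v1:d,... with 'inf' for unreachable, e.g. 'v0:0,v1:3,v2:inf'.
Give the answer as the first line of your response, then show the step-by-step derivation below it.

v0:0,v1:inf,v2:31,v3:inf,v4:inf,v5:inf,v6:inf,v7:inf,v8:18

step 1: dist = v0:0,v1:inf,v2:inf,v3:inf,v4:inf,v5:inf,v6:inf,v7:inf,v8:18
step 2: dist = v0:0,v1:inf,v2:31,v3:inf,v4:inf,v5:inf,v6:inf,v7:inf,v8:18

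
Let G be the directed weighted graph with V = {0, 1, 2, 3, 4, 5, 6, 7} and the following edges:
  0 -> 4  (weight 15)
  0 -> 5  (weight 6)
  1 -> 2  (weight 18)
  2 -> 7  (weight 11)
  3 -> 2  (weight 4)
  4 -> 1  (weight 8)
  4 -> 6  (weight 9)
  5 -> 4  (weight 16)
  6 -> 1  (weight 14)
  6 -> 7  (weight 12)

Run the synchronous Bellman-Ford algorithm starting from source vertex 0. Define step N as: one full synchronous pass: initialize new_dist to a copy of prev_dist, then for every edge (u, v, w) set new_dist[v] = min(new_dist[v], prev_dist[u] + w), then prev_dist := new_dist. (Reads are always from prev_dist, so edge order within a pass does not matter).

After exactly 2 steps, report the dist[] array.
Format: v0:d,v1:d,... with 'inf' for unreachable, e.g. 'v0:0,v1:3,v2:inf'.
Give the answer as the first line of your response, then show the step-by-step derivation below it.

v0:0,v1:23,v2:inf,v3:inf,v4:15,v5:6,v6:24,v7:inf

step 1: dist = v0:0,v1:inf,v2:inf,v3:inf,v4:15,v5:6,v6:inf,v7:inf
step 2: dist = v0:0,v1:23,v2:inf,v3:inf,v4:15,v5:6,v6:24,v7:inf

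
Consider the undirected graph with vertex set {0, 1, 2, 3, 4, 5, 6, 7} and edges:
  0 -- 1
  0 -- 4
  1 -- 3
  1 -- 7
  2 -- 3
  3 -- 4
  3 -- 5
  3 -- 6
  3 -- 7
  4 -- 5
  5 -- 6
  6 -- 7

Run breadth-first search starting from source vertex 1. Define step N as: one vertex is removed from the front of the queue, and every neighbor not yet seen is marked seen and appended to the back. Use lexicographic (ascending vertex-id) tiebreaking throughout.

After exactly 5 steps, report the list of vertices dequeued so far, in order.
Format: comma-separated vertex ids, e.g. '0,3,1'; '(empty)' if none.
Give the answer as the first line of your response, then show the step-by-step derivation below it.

1,0,3,7,4

step 1: dequeue 1; queue=[0,3,7]; order=1
step 2: dequeue 0; queue=[3,7,4]; order=1,0
step 3: dequeue 3; queue=[7,4,2,5,6]; order=1,0,3
step 4: dequeue 7; queue=[4,2,5,6]; order=1,0,3,7
step 5: dequeue 4; queue=[2,5,6]; order=1,0,3,7,4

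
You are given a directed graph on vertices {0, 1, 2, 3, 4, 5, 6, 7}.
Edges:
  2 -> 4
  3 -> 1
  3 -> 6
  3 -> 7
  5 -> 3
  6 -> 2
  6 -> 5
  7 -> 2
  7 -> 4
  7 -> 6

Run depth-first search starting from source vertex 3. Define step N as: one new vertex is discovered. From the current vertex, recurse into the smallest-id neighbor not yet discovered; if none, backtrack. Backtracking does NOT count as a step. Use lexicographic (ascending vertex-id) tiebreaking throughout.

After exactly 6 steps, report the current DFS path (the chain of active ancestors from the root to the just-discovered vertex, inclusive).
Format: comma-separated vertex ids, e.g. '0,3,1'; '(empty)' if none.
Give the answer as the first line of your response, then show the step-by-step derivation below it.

3,6,5

step 1: discover 3; path=3; order=3
step 2: discover 1; path=3>1; order=3,1
step 3: discover 6; path=3>6; order=3,1,6
step 4: discover 2; path=3>6>2; order=3,1,6,2
step 5: discover 4; path=3>6>2>4; order=3,1,6,2,4
step 6: discover 5; path=3>6>5; order=3,1,6,2,4,5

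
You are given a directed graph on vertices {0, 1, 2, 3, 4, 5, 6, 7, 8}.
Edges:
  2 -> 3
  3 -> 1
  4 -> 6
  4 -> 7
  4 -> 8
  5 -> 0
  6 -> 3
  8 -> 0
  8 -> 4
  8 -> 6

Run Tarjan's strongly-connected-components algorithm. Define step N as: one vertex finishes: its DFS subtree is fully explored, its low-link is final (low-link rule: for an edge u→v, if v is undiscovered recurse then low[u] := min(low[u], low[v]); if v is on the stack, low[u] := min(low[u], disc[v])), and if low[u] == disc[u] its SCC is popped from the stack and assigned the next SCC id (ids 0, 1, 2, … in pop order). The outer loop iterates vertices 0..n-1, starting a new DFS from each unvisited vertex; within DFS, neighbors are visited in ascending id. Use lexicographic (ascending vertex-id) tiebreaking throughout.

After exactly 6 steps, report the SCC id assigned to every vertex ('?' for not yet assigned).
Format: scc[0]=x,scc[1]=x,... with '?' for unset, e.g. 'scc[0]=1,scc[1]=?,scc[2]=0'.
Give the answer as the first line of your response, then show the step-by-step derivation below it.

scc[0]=0,scc[1]=1,scc[2]=3,scc[3]=2,scc[4]=?,scc[5]=?,scc[6]=4,scc[7]=5,scc[8]=?

step 1: low=(low[0]=0,low[1]=?,low[2]=?,low[3]=?,low[4]=?,low[5]=?,low[6]=?,low[7]=?,low[8]=?); scc=(scc[0]=0,scc[1]=?,scc[2]=?,scc[3]=?,scc[4]=?,scc[5]=?,scc[6]=?,scc[7]=?,scc[8]=?)
step 2: low=(low[0]=0,low[1]=1,low[2]=?,low[3]=?,low[4]=?,low[5]=?,low[6]=?,low[7]=?,low[8]=?); scc=(scc[0]=0,scc[1]=1,scc[2]=?,scc[3]=?,scc[4]=?,scc[5]=?,scc[6]=?,scc[7]=?,scc[8]=?)
step 3: low=(low[0]=0,low[1]=1,low[2]=2,low[3]=3,low[4]=?,low[5]=?,low[6]=?,low[7]=?,low[8]=?); scc=(scc[0]=0,scc[1]=1,scc[2]=?,scc[3]=2,scc[4]=?,scc[5]=?,scc[6]=?,scc[7]=?,scc[8]=?)
step 4: low=(low[0]=0,low[1]=1,low[2]=2,low[3]=3,low[4]=?,low[5]=?,low[6]=?,low[7]=?,low[8]=?); scc=(scc[0]=0,scc[1]=1,scc[2]=3,scc[3]=2,scc[4]=?,scc[5]=?,scc[6]=?,scc[7]=?,scc[8]=?)
step 5: low=(low[0]=0,low[1]=1,low[2]=2,low[3]=3,low[4]=4,low[5]=?,low[6]=5,low[7]=?,low[8]=?); scc=(scc[0]=0,scc[1]=1,scc[2]=3,scc[3]=2,scc[4]=?,scc[5]=?,scc[6]=4,scc[7]=?,scc[8]=?)
step 6: low=(low[0]=0,low[1]=1,low[2]=2,low[3]=3,low[4]=4,low[5]=?,low[6]=5,low[7]=6,low[8]=?); scc=(scc[0]=0,scc[1]=1,scc[2]=3,scc[3]=2,scc[4]=?,scc[5]=?,scc[6]=4,scc[7]=5,scc[8]=?)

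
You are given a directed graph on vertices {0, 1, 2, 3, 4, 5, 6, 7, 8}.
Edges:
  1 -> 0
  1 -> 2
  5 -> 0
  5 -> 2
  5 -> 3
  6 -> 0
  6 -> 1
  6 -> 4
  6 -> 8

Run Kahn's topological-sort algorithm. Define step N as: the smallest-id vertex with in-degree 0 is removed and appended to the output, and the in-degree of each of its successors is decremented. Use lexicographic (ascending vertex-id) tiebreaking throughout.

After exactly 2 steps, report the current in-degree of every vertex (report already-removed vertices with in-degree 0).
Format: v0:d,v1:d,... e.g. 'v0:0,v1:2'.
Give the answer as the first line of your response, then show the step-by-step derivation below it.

v0:2,v1:1,v2:1,v3:0,v4:1,v5:0,v6:0,v7:0,v8:1

step 1: output 5; order=[5]; indeg=(2,1,1,0,1,0,0,0,1)
step 2: output 3; order=[5,3]; indeg=(2,1,1,0,1,0,0,0,1)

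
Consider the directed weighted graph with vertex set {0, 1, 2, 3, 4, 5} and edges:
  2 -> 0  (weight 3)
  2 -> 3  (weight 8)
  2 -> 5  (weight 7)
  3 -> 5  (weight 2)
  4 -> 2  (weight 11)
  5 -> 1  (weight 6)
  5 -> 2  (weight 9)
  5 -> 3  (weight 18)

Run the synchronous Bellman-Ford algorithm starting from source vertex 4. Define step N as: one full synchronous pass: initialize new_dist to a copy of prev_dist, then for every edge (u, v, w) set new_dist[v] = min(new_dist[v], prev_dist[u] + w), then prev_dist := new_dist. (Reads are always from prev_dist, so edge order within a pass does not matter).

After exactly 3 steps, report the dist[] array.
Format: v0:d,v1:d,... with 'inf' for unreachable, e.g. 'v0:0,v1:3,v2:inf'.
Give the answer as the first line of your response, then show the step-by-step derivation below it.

v0:14,v1:24,v2:11,v3:19,v4:0,v5:18

step 1: dist = v0:inf,v1:inf,v2:11,v3:inf,v4:0,v5:inf
step 2: dist = v0:14,v1:inf,v2:11,v3:19,v4:0,v5:18
step 3: dist = v0:14,v1:24,v2:11,v3:19,v4:0,v5:18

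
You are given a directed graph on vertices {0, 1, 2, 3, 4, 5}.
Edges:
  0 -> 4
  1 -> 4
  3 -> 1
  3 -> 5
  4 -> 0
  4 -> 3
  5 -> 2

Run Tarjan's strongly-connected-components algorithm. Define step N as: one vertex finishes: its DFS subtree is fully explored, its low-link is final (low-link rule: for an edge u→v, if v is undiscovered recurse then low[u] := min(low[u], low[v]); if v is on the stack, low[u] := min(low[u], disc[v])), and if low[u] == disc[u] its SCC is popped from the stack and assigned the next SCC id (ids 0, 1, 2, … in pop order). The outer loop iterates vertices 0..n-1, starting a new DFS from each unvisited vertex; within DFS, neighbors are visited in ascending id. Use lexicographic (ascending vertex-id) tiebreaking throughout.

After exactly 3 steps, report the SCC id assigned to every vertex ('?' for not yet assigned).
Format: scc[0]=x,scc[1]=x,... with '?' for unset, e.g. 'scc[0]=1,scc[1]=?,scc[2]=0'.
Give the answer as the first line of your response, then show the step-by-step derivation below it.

scc[0]=?,scc[1]=?,scc[2]=0,scc[3]=?,scc[4]=?,scc[5]=1

step 1: low=(low[0]=0,low[1]=1,low[2]=?,low[3]=2,low[4]=0,low[5]=?); scc=(scc[0]=?,scc[1]=?,scc[2]=?,scc[3]=?,scc[4]=?,scc[5]=?)
step 2: low=(low[0]=0,low[1]=1,low[2]=5,low[3]=1,low[4]=0,low[5]=4); scc=(scc[0]=?,scc[1]=?,scc[2]=0,scc[3]=?,scc[4]=?,scc[5]=?)
step 3: low=(low[0]=0,low[1]=1,low[2]=5,low[3]=1,low[4]=0,low[5]=4); scc=(scc[0]=?,scc[1]=?,scc[2]=0,scc[3]=?,scc[4]=?,scc[5]=1)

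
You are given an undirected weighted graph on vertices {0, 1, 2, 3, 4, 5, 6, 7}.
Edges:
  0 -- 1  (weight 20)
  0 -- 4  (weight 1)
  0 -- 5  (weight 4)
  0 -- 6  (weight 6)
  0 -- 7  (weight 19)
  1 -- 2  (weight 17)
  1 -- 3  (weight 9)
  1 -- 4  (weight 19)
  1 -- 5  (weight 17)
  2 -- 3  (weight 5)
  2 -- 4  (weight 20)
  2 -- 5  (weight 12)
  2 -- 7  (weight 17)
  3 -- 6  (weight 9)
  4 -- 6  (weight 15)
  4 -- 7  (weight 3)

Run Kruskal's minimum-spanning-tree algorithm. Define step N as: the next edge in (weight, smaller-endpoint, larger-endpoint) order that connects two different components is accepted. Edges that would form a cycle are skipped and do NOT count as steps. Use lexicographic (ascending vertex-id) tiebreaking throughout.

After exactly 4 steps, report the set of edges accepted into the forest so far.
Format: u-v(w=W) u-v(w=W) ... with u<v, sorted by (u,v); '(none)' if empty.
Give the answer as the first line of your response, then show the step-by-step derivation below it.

0-4(w=1) 0-5(w=4) 2-3(w=5) 4-7(w=3)

step 1: add edge 0-4 (w=1); MST = {0-4(w=1)}
step 2: add edge 4-7 (w=3); MST = {0-4(w=1) 4-7(w=3)}
step 3: add edge 0-5 (w=4); MST = {0-4(w=1) 0-5(w=4) 4-7(w=3)}
step 4: add edge 2-3 (w=5); MST = {0-4(w=1) 0-5(w=4) 2-3(w=5) 4-7(w=3)}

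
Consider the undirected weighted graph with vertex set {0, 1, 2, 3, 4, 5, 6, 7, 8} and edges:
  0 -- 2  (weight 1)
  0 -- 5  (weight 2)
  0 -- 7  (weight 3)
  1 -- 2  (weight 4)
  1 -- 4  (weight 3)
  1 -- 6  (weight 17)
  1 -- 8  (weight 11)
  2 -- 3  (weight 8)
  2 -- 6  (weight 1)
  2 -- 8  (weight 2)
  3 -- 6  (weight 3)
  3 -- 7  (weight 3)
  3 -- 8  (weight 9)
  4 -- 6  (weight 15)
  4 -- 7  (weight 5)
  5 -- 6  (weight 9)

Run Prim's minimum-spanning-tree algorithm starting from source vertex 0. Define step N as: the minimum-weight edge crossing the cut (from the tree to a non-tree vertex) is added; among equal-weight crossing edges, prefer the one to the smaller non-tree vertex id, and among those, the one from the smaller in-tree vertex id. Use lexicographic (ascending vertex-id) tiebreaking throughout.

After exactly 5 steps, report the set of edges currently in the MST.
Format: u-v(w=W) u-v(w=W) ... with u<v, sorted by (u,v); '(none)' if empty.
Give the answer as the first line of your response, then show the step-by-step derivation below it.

0-2(w=1) 0-5(w=2) 2-6(w=1) 2-8(w=2) 3-6(w=3)

step 1: add edge 0-2 (w=1); MST = {0-2(w=1)}
step 2: add edge 2-6 (w=1); MST = {0-2(w=1) 2-6(w=1)}
step 3: add edge 0-5 (w=2); MST = {0-2(w=1) 0-5(w=2) 2-6(w=1)}
step 4: add edge 2-8 (w=2); MST = {0-2(w=1) 0-5(w=2) 2-6(w=1) 2-8(w=2)}
step 5: add edge 3-6 (w=3); MST = {0-2(w=1) 0-5(w=2) 2-6(w=1) 2-8(w=2) 3-6(w=3)}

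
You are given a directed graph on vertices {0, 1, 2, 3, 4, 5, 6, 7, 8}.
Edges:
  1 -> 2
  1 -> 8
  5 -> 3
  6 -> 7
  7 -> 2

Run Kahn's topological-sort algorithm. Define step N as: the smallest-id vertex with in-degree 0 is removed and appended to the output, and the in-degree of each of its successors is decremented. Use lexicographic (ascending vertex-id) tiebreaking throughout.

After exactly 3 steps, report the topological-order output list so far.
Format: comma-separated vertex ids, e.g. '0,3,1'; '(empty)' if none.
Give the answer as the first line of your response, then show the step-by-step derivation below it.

0,1,4

step 1: output 0; order=[0]; indeg=(0,0,2,1,0,0,0,1,1)
step 2: output 1; order=[0,1]; indeg=(0,0,1,1,0,0,0,1,0)
step 3: output 4; order=[0,1,4]; indeg=(0,0,1,1,0,0,0,1,0)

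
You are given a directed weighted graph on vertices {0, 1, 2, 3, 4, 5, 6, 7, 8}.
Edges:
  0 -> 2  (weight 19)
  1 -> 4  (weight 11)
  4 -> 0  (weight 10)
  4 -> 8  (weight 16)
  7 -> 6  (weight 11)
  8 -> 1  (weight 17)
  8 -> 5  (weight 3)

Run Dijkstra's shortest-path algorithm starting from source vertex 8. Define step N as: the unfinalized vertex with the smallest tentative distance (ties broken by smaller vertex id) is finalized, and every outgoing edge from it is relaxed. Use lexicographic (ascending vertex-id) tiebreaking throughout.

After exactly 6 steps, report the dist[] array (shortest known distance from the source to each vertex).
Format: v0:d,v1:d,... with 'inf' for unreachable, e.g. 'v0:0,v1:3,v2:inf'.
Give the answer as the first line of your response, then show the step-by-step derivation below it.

v0:38,v1:17,v2:57,v3:inf,v4:28,v5:3,v6:inf,v7:inf,v8:0

step 1: dist = v0:inf,v1:17,v2:inf,v3:inf,v4:inf,v5:3,v6:inf,v7:inf,v8:0
step 2: dist = v0:inf,v1:17,v2:inf,v3:inf,v4:inf,v5:3,v6:inf,v7:inf,v8:0
step 3: dist = v0:inf,v1:17,v2:inf,v3:inf,v4:28,v5:3,v6:inf,v7:inf,v8:0
step 4: dist = v0:38,v1:17,v2:inf,v3:inf,v4:28,v5:3,v6:inf,v7:inf,v8:0
step 5: dist = v0:38,v1:17,v2:57,v3:inf,v4:28,v5:3,v6:inf,v7:inf,v8:0
step 6: dist = v0:38,v1:17,v2:57,v3:inf,v4:28,v5:3,v6:inf,v7:inf,v8:0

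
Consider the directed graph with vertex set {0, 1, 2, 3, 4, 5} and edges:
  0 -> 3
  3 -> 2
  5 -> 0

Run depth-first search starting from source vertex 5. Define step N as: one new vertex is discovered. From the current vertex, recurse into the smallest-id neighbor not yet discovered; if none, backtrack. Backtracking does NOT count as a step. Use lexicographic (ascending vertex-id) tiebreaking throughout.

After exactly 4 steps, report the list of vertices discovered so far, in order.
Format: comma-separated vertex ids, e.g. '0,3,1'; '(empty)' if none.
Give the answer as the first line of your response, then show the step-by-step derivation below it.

5,0,3,2

step 1: discover 5; path=5; order=5
step 2: discover 0; path=5>0; order=5,0
step 3: discover 3; path=5>0>3; order=5,0,3
step 4: discover 2; path=5>0>3>2; order=5,0,3,2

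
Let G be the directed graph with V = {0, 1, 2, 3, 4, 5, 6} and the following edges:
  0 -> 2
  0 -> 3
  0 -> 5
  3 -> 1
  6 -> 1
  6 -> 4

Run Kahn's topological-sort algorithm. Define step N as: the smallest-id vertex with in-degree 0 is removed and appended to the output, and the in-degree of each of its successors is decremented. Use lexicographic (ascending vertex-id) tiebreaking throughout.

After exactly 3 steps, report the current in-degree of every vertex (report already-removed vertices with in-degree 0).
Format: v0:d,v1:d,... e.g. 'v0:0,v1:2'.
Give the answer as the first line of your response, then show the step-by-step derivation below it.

v0:0,v1:1,v2:0,v3:0,v4:1,v5:0,v6:0

step 1: output 0; order=[0]; indeg=(0,2,0,0,1,0,0)
step 2: output 2; order=[0,2]; indeg=(0,2,0,0,1,0,0)
step 3: output 3; order=[0,2,3]; indeg=(0,1,0,0,1,0,0)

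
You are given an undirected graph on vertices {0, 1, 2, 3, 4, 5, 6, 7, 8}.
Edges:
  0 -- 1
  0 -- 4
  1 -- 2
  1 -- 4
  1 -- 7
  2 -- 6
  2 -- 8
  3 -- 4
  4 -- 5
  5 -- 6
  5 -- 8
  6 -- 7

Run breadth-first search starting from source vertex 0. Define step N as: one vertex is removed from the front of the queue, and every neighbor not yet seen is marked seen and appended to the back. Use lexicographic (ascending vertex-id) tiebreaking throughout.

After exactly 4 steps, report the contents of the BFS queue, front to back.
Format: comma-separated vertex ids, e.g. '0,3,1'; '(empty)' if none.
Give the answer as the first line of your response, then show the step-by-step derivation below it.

7,3,5,6,8

step 1: dequeue 0; queue=[1,4]; order=0
step 2: dequeue 1; queue=[4,2,7]; order=0,1
step 3: dequeue 4; queue=[2,7,3,5]; order=0,1,4
step 4: dequeue 2; queue=[7,3,5,6,8]; order=0,1,4,2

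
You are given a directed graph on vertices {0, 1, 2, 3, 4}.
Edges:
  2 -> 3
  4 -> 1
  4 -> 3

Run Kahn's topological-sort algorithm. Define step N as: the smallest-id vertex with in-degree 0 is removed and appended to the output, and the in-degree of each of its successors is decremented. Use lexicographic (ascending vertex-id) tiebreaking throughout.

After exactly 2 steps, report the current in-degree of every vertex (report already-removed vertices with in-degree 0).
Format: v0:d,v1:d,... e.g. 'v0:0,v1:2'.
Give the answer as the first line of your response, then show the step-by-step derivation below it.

v0:0,v1:1,v2:0,v3:1,v4:0

step 1: output 0; order=[0]; indeg=(0,1,0,2,0)
step 2: output 2; order=[0,2]; indeg=(0,1,0,1,0)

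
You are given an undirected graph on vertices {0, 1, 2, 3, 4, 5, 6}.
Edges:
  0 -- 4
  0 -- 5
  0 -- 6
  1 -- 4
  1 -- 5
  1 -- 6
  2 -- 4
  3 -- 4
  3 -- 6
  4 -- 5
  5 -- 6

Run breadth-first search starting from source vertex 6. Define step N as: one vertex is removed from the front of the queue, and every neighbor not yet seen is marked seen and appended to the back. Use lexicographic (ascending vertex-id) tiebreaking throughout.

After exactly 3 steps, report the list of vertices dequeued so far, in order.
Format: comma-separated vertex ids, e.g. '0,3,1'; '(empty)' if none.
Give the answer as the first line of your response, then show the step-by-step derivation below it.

6,0,1

step 1: dequeue 6; queue=[0,1,3,5]; order=6
step 2: dequeue 0; queue=[1,3,5,4]; order=6,0
step 3: dequeue 1; queue=[3,5,4]; order=6,0,1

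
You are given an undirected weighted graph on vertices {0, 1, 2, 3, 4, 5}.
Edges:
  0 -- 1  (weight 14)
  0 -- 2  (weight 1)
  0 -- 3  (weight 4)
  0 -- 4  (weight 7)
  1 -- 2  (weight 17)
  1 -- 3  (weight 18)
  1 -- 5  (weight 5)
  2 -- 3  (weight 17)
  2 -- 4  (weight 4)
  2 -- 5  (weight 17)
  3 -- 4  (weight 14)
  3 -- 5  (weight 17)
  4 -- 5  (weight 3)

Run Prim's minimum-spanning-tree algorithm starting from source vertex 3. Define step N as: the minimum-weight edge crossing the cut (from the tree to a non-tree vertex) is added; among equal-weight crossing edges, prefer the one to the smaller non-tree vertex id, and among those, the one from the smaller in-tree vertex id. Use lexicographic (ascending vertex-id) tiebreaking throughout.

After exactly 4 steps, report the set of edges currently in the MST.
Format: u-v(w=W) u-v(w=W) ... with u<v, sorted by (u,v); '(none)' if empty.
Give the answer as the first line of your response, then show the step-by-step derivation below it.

0-2(w=1) 0-3(w=4) 2-4(w=4) 4-5(w=3)

step 1: add edge 0-3 (w=4); MST = {0-3(w=4)}
step 2: add edge 0-2 (w=1); MST = {0-2(w=1) 0-3(w=4)}
step 3: add edge 2-4 (w=4); MST = {0-2(w=1) 0-3(w=4) 2-4(w=4)}
step 4: add edge 4-5 (w=3); MST = {0-2(w=1) 0-3(w=4) 2-4(w=4) 4-5(w=3)}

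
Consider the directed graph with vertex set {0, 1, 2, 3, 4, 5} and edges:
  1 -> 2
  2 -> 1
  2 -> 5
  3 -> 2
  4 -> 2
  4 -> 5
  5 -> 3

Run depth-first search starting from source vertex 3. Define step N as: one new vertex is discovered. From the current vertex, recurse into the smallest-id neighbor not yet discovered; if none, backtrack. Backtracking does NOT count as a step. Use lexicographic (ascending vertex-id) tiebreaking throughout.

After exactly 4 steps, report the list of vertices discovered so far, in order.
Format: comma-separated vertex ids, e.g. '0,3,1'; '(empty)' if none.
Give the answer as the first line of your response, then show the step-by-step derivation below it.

3,2,1,5

step 1: discover 3; path=3; order=3
step 2: discover 2; path=3>2; order=3,2
step 3: discover 1; path=3>2>1; order=3,2,1
step 4: discover 5; path=3>2>5; order=3,2,1,5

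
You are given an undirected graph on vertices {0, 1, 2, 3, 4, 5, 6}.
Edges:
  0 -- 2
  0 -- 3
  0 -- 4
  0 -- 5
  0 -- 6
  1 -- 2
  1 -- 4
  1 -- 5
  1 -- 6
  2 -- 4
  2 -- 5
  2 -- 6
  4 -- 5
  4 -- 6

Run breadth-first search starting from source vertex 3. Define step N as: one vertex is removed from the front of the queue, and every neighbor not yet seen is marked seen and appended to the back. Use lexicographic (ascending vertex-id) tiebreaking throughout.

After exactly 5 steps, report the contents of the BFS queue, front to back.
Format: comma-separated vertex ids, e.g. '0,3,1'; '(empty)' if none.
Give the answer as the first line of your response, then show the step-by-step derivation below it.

6,1

step 1: dequeue 3; queue=[0]; order=3
step 2: dequeue 0; queue=[2,4,5,6]; order=3,0
step 3: dequeue 2; queue=[4,5,6,1]; order=3,0,2
step 4: dequeue 4; queue=[5,6,1]; order=3,0,2,4
step 5: dequeue 5; queue=[6,1]; order=3,0,2,4,5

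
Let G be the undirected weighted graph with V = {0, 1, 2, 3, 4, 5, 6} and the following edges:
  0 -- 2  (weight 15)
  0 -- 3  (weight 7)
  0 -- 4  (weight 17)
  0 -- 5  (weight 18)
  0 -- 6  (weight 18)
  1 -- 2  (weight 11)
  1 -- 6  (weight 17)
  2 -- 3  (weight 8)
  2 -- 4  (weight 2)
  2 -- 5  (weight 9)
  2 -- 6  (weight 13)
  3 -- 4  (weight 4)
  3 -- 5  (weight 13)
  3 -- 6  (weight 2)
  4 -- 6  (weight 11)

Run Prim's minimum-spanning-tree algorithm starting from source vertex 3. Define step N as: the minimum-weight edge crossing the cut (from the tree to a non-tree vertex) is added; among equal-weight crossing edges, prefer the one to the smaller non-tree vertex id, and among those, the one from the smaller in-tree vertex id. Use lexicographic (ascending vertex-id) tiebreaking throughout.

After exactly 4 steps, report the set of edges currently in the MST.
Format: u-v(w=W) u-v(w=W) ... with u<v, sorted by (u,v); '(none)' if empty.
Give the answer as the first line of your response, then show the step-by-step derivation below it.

0-3(w=7) 2-4(w=2) 3-4(w=4) 3-6(w=2)

step 1: add edge 3-6 (w=2); MST = {3-6(w=2)}
step 2: add edge 3-4 (w=4); MST = {3-4(w=4) 3-6(w=2)}
step 3: add edge 2-4 (w=2); MST = {2-4(w=2) 3-4(w=4) 3-6(w=2)}
step 4: add edge 0-3 (w=7); MST = {0-3(w=7) 2-4(w=2) 3-4(w=4) 3-6(w=2)}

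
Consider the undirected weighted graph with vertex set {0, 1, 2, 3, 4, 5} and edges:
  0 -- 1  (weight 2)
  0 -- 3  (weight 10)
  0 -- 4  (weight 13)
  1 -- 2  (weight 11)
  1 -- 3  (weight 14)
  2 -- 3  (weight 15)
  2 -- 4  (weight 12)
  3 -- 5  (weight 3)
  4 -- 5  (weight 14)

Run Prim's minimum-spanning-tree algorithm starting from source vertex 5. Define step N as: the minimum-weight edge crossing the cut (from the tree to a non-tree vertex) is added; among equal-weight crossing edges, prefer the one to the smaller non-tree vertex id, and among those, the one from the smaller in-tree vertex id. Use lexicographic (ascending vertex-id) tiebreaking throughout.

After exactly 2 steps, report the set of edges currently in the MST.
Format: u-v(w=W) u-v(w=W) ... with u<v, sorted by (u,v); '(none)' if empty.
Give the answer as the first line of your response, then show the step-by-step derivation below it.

0-3(w=10) 3-5(w=3)

step 1: add edge 3-5 (w=3); MST = {3-5(w=3)}
step 2: add edge 0-3 (w=10); MST = {0-3(w=10) 3-5(w=3)}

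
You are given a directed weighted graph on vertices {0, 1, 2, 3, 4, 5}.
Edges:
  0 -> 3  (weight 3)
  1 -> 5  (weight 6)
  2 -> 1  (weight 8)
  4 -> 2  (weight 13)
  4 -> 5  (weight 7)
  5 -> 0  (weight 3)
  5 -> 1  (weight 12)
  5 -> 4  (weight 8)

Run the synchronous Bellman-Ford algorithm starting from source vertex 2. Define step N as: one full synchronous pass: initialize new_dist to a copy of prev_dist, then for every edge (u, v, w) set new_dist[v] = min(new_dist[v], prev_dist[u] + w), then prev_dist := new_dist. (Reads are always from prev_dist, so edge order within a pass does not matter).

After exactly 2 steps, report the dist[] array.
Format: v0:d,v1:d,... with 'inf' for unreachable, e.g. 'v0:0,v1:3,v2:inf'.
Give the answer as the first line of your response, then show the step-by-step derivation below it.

v0:inf,v1:8,v2:0,v3:inf,v4:inf,v5:14

step 1: dist = v0:inf,v1:8,v2:0,v3:inf,v4:inf,v5:inf
step 2: dist = v0:inf,v1:8,v2:0,v3:inf,v4:inf,v5:14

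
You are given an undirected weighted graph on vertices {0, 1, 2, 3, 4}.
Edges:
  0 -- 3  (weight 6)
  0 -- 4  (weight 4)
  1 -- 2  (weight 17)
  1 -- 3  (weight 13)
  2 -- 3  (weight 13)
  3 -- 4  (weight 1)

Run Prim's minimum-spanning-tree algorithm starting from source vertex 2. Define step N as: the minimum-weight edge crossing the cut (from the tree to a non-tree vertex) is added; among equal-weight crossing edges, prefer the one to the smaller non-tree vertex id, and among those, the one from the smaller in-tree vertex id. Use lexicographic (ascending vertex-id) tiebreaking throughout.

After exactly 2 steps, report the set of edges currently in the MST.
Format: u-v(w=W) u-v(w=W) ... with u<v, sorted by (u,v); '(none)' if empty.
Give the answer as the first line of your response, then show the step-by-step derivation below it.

2-3(w=13) 3-4(w=1)

step 1: add edge 2-3 (w=13); MST = {2-3(w=13)}
step 2: add edge 3-4 (w=1); MST = {2-3(w=13) 3-4(w=1)}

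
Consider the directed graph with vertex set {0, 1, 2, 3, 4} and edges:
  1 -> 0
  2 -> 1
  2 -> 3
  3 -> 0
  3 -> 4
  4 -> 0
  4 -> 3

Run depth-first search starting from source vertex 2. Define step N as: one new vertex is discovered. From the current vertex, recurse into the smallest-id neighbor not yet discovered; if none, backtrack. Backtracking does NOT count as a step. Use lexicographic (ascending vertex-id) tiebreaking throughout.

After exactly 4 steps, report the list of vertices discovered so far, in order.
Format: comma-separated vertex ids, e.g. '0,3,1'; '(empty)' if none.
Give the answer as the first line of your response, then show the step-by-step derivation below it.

2,1,0,3

step 1: discover 2; path=2; order=2
step 2: discover 1; path=2>1; order=2,1
step 3: discover 0; path=2>1>0; order=2,1,0
step 4: discover 3; path=2>3; order=2,1,0,3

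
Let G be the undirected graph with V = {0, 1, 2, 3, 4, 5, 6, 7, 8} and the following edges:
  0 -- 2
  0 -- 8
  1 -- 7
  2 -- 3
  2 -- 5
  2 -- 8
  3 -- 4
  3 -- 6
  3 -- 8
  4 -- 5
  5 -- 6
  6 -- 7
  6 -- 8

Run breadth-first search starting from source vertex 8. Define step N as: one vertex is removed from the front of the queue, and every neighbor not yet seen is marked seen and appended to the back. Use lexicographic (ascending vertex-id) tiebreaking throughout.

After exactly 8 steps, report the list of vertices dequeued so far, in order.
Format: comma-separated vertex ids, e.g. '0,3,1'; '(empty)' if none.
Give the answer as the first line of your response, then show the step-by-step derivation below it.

8,0,2,3,6,5,4,7

step 1: dequeue 8; queue=[0,2,3,6]; order=8
step 2: dequeue 0; queue=[2,3,6]; order=8,0
step 3: dequeue 2; queue=[3,6,5]; order=8,0,2
step 4: dequeue 3; queue=[6,5,4]; order=8,0,2,3
step 5: dequeue 6; queue=[5,4,7]; order=8,0,2,3,6
step 6: dequeue 5; queue=[4,7]; order=8,0,2,3,6,5
step 7: dequeue 4; queue=[7]; order=8,0,2,3,6,5,4
step 8: dequeue 7; queue=[1]; order=8,0,2,3,6,5,4,7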